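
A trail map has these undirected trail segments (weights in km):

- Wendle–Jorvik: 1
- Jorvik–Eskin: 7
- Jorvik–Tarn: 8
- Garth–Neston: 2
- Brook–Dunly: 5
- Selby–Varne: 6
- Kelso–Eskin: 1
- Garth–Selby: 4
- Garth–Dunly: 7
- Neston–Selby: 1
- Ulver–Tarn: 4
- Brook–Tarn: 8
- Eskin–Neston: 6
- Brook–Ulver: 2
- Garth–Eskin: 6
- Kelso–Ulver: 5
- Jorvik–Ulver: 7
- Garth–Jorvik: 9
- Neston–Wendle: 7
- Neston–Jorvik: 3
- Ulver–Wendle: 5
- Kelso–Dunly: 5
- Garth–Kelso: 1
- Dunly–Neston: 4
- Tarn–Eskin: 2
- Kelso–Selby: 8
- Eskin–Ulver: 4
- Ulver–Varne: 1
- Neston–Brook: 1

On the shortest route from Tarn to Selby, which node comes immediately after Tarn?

Compare a few routes:
Tarn → Eskin → Kelso → Garth → Selby: 2+1+1+4 = 8
Tarn → Eskin → Kelso → Garth → Neston → Selby: 2+1+1+2+1 = 7
Cheapest is Tarn → Eskin → Kelso → Garth → Neston → Selby at 7 km.
So from Tarn the first move is to Eskin.

Eskin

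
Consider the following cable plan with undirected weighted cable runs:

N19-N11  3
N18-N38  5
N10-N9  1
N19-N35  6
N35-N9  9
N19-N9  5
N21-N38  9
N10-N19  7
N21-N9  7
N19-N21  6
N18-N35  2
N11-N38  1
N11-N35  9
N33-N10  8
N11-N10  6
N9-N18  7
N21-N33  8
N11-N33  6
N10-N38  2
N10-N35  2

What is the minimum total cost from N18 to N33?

12

Candidate routes:
N18 - N35 - N10 - N33: 2+2+8 = 12
N18 - N35 - N10 - N38 - N11 - N33: 2+2+2+1+6 = 13
N18 - N38 - N10 - N33: 5+2+8 = 15
The minimum is 12 via N18 - N35 - N10 - N33.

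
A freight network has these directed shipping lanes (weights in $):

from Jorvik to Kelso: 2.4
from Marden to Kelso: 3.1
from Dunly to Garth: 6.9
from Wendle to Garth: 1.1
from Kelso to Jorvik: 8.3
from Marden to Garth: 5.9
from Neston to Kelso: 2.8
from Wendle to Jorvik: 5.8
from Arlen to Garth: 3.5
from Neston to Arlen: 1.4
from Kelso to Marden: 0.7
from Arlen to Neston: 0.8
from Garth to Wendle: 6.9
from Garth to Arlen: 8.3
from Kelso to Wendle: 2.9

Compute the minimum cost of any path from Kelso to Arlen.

$12.3

Compare a few routes:
Kelso → Marden → Garth → Arlen: 0.7+5.9+8.3 = 14.9
Kelso → Wendle → Garth → Arlen: 2.9+1.1+8.3 = 12.3
Cheapest is Kelso → Wendle → Garth → Arlen at $12.3.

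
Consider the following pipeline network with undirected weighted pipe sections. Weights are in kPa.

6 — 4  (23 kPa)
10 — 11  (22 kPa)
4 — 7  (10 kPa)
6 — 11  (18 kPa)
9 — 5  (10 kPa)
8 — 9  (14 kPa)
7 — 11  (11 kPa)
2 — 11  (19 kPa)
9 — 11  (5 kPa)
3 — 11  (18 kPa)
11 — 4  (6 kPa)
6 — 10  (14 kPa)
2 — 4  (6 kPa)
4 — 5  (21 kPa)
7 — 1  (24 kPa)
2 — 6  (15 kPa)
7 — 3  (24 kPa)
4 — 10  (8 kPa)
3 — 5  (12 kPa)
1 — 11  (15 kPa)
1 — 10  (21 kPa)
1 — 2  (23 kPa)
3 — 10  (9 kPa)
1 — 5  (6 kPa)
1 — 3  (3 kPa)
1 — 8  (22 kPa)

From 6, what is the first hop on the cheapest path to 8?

Candidate routes:
6 → 4 → 11 → 9 → 8: 23+6+5+14 = 48
6 → 2 → 4 → 11 → 9 → 8: 15+6+6+5+14 = 46
6 → 10 → 4 → 11 → 9 → 8: 14+8+6+5+14 = 47
6 → 11 → 9 → 8: 18+5+14 = 37
The minimum is 37 kPa via 6 → 11 → 9 → 8.
So from 6 the first move is to 11.

11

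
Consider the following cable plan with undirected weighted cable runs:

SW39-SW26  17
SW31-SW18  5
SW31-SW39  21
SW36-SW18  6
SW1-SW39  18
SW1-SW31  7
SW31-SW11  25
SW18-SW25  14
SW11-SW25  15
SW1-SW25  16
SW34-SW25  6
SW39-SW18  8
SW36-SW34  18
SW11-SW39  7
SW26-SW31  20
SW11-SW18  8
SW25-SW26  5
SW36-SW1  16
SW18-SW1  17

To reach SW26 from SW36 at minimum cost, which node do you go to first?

SW18

Candidate routes:
SW36–SW18–SW25–SW26: 6+14+5 = 25
SW36–SW34–SW25–SW26: 18+6+5 = 29
SW36–SW18–SW31–SW26: 6+5+20 = 31
Cheapest is SW36–SW18–SW25–SW26 at 25.
So from SW36 the first move is to SW18.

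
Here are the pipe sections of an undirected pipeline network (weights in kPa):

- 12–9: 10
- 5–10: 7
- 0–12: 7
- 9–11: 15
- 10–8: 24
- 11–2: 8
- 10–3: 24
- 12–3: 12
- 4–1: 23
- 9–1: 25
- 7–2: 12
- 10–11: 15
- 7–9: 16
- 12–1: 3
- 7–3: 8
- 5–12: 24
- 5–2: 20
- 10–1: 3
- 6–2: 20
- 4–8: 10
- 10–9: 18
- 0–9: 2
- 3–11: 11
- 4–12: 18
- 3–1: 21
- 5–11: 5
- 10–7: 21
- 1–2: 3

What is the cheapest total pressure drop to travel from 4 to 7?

Running Dijkstra from 4:
4: 0
8: 10  (via 4)
12: 18  (via 4)
1: 21  (via 12)
2: 24  (via 1)
10: 24  (via 1)
0: 25  (via 12)
9: 27  (via 0)
3: 30  (via 12)
5: 31  (via 10)
11: 32  (via 2)
7: 36  (via 2)
Shortest route: 4 → 12 → 1 → 2 → 7 = 36 kPa.

36 kPa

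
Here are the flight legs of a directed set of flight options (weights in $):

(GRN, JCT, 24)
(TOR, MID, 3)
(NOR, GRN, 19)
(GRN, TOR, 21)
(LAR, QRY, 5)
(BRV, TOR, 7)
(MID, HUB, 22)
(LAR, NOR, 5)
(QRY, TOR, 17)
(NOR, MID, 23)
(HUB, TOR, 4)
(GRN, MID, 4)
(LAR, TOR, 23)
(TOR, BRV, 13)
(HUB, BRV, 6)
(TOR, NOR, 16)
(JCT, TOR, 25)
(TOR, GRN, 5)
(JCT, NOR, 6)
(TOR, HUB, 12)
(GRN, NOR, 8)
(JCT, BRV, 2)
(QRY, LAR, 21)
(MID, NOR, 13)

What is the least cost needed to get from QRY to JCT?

$46

Candidate routes:
QRY → TOR → GRN → JCT: 17+5+24 = 46
QRY → LAR → NOR → GRN → JCT: 21+5+19+24 = 69
Cheapest is QRY → TOR → GRN → JCT at $46.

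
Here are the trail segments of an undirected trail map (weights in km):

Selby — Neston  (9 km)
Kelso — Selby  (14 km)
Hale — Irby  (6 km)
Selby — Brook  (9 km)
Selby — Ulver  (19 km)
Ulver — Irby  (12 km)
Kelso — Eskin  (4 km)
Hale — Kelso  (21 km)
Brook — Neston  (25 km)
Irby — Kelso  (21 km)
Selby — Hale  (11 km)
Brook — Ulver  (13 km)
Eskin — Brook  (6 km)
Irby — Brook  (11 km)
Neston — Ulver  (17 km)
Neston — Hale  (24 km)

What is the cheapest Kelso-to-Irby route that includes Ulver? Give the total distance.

35 km

Shortest Kelso→Ulver: Kelso → Eskin → Brook → Ulver = 23
Best Ulver to Irby: Ulver → Irby costing 12
Total via Ulver: 23 + 12 = 35 km.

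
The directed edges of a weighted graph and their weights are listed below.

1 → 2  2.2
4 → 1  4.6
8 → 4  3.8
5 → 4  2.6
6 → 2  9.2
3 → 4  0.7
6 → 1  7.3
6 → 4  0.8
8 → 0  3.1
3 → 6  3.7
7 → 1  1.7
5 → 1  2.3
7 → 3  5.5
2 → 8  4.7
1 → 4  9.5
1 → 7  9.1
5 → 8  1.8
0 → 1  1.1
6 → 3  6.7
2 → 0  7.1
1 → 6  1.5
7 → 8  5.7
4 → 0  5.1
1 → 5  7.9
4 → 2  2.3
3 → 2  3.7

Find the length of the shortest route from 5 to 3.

Running Dijkstra from 5:
5: 0
8: 1.8  (via 5)
1: 2.3  (via 5)
4: 2.6  (via 5)
6: 3.8  (via 1)
2: 4.5  (via 1)
0: 4.9  (via 8)
3: 10.5  (via 6)
Shortest route: 5 → 1 → 6 → 3 = 10.5.

10.5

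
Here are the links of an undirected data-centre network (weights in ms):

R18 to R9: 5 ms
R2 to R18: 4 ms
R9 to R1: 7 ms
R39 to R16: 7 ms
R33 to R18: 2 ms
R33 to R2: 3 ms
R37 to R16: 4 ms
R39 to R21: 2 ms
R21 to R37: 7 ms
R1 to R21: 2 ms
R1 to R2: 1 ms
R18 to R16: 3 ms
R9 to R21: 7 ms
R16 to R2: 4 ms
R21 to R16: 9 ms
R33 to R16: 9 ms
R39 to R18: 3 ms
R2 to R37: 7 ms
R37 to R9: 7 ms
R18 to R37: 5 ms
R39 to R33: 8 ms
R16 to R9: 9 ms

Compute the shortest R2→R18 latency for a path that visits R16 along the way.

7 ms

Shortest R2→R16: R2–R16 = 4
Best R16 to R18: R16–R18 costing 3
Total via R16: 4 + 3 = 7 ms.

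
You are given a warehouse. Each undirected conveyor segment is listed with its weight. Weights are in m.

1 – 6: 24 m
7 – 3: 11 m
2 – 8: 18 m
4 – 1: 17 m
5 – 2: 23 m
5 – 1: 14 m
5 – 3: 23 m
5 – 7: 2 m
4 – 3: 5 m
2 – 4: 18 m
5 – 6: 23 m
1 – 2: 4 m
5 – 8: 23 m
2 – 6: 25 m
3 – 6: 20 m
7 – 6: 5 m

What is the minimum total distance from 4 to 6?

Shortest distances from 4:
4: 0
3: 5  (via 4)
7: 16  (via 3)
1: 17  (via 4)
2: 18  (via 4)
5: 18  (via 7)
6: 21  (via 7)
Shortest route: 4–3–7–6 = 21 m.

21 m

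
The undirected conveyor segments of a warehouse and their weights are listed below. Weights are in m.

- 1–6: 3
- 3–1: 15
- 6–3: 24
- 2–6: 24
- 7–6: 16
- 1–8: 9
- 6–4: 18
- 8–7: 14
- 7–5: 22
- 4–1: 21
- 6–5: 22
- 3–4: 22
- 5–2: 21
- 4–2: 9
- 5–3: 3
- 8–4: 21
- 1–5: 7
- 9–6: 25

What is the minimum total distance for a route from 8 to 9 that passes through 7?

55 m

Shortest 8→7: 8–7 = 14
Best 7 to 9: 7–6–9 costing 41
Total via 7: 14 + 41 = 55 m.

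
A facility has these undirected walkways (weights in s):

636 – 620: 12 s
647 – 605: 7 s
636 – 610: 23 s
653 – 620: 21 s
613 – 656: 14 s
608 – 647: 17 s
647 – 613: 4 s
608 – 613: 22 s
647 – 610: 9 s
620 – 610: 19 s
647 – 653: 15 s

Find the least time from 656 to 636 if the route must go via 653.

66 s

Best 656 to 653: 656–613–647–653 costing 33
Shortest 653→636: 653–620–636 = 33
Total via 653: 33 + 33 = 66 s.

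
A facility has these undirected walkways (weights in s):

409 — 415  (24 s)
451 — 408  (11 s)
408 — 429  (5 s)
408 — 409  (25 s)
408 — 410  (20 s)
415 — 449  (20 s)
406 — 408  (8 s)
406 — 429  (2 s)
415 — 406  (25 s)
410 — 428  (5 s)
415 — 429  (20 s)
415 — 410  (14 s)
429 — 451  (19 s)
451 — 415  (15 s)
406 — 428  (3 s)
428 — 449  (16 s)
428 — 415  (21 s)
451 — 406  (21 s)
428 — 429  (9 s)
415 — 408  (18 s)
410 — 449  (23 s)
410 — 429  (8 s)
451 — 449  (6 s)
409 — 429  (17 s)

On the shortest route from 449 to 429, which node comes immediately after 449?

Candidate routes:
449–451–408–429: 6+11+5 = 22
449–428–429: 16+9 = 25
449–428–406–429: 16+3+2 = 21
The minimum is 21 s via 449–428–406–429.
So from 449 the first move is to 428.

428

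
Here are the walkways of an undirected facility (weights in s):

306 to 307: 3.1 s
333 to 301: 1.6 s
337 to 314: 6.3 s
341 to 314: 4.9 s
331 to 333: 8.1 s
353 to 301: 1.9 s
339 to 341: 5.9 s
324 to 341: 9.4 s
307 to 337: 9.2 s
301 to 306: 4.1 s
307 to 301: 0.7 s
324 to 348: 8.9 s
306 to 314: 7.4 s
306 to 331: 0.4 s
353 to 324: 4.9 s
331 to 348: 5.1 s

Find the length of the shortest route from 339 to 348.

Shortest distances from 339:
339: 0
341: 5.9  (via 339)
314: 10.8  (via 341)
324: 15.3  (via 341)
337: 17.1  (via 314)
306: 18.2  (via 314)
331: 18.6  (via 306)
353: 20.2  (via 324)
307: 21.3  (via 306)
301: 22  (via 307)
333: 23.6  (via 301)
348: 23.7  (via 331)
Shortest route: 339 → 341 → 314 → 306 → 331 → 348 = 23.7 s.

23.7 s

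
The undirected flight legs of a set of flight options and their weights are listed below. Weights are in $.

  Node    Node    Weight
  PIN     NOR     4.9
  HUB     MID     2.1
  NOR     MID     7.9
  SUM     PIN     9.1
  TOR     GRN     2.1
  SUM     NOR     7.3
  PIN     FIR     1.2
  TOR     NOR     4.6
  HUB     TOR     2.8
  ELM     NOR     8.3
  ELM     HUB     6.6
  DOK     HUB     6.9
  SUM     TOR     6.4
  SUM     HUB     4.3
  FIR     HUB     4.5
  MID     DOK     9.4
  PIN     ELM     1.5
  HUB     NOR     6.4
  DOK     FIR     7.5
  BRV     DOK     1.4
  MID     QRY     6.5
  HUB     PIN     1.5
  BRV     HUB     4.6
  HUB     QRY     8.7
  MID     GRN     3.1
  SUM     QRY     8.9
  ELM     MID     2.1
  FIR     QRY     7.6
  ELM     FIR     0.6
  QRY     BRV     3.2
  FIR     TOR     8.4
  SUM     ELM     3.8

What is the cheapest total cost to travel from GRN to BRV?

$9.5

Shortest distances from GRN:
GRN: 0
TOR: 2.1  (via GRN)
MID: 3.1  (via GRN)
HUB: 4.9  (via TOR)
ELM: 5.2  (via MID)
FIR: 5.8  (via ELM)
PIN: 6.4  (via HUB)
NOR: 6.7  (via TOR)
SUM: 8.5  (via TOR)
BRV: 9.5  (via HUB)
Shortest route: GRN → TOR → HUB → BRV = $9.5.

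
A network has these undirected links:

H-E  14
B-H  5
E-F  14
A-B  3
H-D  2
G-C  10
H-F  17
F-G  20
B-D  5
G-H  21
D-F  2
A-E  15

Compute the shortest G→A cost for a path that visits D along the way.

Best G to D: G–F–D costing 22
Best D to A: D–B–A costing 8
Total via D: 22 + 8 = 30.

30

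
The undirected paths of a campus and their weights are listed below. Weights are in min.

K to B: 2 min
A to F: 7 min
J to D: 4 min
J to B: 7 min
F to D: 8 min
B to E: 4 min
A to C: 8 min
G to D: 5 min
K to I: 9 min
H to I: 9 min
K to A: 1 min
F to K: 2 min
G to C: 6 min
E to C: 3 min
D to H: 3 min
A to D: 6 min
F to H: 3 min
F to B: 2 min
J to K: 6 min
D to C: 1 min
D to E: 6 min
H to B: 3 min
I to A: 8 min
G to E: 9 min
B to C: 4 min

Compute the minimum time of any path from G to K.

12 min

Running Dijkstra from G:
G: 0
D: 5  (via G)
C: 6  (via G)
H: 8  (via D)
E: 9  (via G)
J: 9  (via D)
B: 10  (via C)
A: 11  (via D)
F: 11  (via H)
K: 12  (via B)
Shortest route: G–C–B–K = 12 min.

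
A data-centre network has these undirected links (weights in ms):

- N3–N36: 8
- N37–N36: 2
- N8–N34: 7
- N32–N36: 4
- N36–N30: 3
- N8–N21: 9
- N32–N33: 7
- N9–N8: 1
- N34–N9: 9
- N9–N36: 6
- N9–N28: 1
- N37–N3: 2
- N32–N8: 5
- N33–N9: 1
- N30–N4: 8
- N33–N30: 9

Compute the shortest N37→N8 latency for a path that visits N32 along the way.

11 ms

Best N37 to N32: N37–N36–N32 costing 6
Best N32 to N8: N32–N8 costing 5
Total via N32: 6 + 5 = 11 ms.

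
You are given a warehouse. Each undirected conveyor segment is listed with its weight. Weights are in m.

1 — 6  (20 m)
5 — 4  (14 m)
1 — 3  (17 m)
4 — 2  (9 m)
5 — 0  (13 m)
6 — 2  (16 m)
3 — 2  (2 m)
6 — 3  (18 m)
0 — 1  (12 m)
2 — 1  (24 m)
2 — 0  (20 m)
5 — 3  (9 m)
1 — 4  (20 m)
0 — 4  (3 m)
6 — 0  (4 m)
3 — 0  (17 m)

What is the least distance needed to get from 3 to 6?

18 m

Settle nodes by increasing distance from 3:
3: 0
2: 2  (via 3)
5: 9  (via 3)
4: 11  (via 2)
0: 14  (via 4)
1: 17  (via 3)
6: 18  (via 3)
Shortest route: 3–6 = 18 m.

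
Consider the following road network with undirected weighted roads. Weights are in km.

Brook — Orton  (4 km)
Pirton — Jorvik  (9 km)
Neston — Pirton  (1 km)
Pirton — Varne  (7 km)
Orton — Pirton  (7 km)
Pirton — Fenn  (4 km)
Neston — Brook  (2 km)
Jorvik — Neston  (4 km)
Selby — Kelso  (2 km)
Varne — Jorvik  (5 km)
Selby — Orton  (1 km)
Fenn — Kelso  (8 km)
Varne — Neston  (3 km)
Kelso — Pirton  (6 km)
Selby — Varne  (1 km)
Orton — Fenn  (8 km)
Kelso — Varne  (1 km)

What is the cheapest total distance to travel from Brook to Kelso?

6 km

Candidate routes:
Brook–Orton–Selby–Kelso: 4+1+2 = 7
Brook–Neston–Varne–Kelso: 2+3+1 = 6
The minimum is 6 km via Brook–Neston–Varne–Kelso.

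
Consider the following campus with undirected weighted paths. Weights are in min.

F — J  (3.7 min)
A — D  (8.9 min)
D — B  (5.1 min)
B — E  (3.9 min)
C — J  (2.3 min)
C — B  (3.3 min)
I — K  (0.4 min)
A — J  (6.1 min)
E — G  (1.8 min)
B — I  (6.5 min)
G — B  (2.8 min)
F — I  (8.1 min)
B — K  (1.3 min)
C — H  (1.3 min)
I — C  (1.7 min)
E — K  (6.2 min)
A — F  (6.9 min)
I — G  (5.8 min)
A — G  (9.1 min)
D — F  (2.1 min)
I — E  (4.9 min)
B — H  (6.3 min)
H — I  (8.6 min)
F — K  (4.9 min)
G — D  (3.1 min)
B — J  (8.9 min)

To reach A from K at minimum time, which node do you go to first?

Enumerating some paths:
K → F → A: 4.9+6.9 = 11.8
K → I → C → J → A: 0.4+1.7+2.3+6.1 = 10.5
The minimum is 10.5 min via K → I → C → J → A.
So from K the first move is to I.

I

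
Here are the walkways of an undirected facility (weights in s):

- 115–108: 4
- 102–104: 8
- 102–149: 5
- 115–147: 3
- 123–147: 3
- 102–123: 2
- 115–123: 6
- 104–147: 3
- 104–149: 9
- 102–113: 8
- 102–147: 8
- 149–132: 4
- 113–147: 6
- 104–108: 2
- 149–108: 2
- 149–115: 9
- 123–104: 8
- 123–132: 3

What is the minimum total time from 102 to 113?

Shortest distances from 102:
102: 0
123: 2  (via 102)
132: 5  (via 123)
147: 5  (via 123)
149: 5  (via 102)
108: 7  (via 149)
115: 8  (via 123)
104: 8  (via 102)
113: 8  (via 102)
Shortest route: 102–113 = 8 s.

8 s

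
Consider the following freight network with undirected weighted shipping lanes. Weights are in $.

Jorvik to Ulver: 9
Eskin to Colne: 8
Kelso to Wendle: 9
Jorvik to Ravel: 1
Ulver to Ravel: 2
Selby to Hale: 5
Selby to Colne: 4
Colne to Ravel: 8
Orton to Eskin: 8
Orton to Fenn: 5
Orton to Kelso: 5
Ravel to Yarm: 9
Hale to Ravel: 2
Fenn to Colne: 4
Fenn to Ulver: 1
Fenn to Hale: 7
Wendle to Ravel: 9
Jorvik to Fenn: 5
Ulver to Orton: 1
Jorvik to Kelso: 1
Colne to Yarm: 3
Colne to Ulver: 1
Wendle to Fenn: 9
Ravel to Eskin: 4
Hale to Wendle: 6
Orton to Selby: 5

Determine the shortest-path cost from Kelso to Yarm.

$8

Enumerating some paths:
Kelso–Orton–Ulver–Colne–Yarm: 5+1+1+3 = 10
Kelso–Jorvik–Ravel–Ulver–Colne–Yarm: 1+1+2+1+3 = 8
Cheapest is Kelso–Jorvik–Ravel–Ulver–Colne–Yarm at $8.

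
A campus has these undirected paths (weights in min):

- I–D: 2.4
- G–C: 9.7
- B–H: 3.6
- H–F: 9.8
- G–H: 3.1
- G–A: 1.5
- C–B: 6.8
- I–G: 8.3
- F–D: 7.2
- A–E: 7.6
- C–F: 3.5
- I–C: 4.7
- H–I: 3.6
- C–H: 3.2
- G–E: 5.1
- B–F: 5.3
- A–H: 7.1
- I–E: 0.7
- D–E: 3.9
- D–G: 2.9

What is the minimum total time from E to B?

Running Dijkstra from E:
E: 0
I: 0.7  (via E)
D: 3.1  (via I)
H: 4.3  (via I)
G: 5.1  (via E)
C: 5.4  (via I)
A: 6.6  (via G)
B: 7.9  (via H)
Shortest route: E–I–H–B = 7.9 min.

7.9 min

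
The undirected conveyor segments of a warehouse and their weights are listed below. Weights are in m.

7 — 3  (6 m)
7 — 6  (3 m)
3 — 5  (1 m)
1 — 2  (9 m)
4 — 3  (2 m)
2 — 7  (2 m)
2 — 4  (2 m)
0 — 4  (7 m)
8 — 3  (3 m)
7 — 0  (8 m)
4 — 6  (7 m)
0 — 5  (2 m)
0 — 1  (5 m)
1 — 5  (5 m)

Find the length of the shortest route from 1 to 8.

9 m

Compare a few routes:
1–5–3–8: 5+1+3 = 9
1–2–4–3–8: 9+2+2+3 = 16
1–0–5–3–8: 5+2+1+3 = 11
The minimum is 9 m via 1–5–3–8.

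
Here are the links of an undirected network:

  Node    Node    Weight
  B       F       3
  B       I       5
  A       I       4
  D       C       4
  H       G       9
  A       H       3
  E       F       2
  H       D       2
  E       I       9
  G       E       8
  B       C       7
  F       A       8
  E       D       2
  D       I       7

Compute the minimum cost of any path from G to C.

14

Running Dijkstra from G:
G: 0
E: 8  (via G)
H: 9  (via G)
D: 10  (via E)
F: 10  (via E)
A: 12  (via H)
B: 13  (via F)
C: 14  (via D)
Shortest route: G–E–D–C = 14.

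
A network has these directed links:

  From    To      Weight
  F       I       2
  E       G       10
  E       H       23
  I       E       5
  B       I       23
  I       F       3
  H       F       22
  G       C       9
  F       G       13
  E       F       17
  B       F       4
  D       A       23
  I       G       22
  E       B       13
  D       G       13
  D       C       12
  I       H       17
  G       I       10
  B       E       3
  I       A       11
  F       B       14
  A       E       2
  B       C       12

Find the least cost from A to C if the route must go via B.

27

Shortest A→B: A–E–B = 15
Best B to C: B–C costing 12
Total via B: 15 + 12 = 27.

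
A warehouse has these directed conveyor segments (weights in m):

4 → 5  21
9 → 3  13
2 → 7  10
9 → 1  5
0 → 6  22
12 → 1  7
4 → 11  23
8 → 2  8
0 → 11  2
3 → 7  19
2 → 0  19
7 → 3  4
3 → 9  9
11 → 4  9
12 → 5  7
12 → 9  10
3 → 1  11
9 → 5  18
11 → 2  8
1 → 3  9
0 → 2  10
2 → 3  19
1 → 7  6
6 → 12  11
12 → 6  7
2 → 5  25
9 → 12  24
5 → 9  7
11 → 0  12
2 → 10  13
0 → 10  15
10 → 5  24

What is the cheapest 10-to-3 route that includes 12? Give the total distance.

Best 10 to 12: 10 → 5 → 9 → 12 costing 55
Best 12 to 3: 12 → 1 → 3 costing 16
Total via 12: 55 + 16 = 71 m.

71 m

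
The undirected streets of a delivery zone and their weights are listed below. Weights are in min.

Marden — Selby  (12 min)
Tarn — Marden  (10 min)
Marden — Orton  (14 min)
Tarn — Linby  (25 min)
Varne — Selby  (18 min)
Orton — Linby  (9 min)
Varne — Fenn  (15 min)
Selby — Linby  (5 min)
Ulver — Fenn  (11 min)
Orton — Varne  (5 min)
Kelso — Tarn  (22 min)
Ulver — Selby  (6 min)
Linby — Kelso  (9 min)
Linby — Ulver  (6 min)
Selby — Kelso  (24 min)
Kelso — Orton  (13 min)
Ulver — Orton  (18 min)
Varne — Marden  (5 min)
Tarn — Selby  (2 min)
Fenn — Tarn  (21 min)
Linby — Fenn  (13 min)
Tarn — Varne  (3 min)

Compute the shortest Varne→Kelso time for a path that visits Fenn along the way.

37 min

Shortest Varne→Fenn: Varne–Fenn = 15
Best Fenn to Kelso: Fenn–Linby–Kelso costing 22
Total via Fenn: 15 + 22 = 37 min.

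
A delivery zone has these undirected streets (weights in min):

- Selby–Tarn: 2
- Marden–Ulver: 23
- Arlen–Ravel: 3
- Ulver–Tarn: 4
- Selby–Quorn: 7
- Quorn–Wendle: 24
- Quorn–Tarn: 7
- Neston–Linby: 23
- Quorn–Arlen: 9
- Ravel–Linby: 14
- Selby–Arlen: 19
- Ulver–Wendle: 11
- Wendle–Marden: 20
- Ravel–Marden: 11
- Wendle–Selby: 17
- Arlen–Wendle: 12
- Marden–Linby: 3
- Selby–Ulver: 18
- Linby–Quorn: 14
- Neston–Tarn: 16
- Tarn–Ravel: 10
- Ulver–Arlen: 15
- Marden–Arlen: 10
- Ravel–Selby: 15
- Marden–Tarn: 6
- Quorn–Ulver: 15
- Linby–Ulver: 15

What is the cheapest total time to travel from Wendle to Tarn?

Settle nodes by increasing distance from Wendle:
Wendle: 0
Ulver: 11  (via Wendle)
Arlen: 12  (via Wendle)
Tarn: 15  (via Ulver)
Shortest route: Wendle–Ulver–Tarn = 15 min.

15 min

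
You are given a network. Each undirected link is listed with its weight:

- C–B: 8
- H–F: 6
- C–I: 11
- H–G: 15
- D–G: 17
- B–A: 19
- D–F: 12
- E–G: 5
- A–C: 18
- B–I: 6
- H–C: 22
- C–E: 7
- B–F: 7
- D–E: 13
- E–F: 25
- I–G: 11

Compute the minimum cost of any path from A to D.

Shortest distances from A:
A: 0
C: 18  (via A)
B: 19  (via A)
E: 25  (via C)
I: 25  (via B)
F: 26  (via B)
G: 30  (via E)
H: 32  (via F)
D: 38  (via E)
Shortest route: A → C → E → D = 38.

38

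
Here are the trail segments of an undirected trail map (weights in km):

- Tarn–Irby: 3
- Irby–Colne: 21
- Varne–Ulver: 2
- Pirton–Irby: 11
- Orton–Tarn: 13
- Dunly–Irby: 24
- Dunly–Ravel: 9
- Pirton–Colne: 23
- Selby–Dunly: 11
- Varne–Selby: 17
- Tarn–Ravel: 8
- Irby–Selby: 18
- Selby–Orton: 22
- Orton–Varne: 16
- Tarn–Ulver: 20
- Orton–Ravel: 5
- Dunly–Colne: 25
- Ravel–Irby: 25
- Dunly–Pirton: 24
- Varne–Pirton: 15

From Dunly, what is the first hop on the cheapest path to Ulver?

Selby

Candidate routes:
Dunly - Selby - Varne - Ulver: 11+17+2 = 30
Dunly - Ravel - Orton - Varne - Ulver: 9+5+16+2 = 32
The minimum is 30 km via Dunly - Selby - Varne - Ulver.
So from Dunly the first move is to Selby.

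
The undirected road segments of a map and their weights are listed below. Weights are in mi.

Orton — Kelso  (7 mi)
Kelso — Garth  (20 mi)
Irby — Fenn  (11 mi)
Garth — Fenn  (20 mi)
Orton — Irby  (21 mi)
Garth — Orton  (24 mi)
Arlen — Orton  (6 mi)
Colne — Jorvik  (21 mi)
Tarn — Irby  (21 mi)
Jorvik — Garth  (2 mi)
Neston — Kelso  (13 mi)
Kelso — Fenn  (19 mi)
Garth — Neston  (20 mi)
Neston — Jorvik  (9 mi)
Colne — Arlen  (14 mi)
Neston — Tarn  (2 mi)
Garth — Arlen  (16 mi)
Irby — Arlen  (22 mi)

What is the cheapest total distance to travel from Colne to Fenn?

Candidate routes:
Colne - Arlen - Orton - Kelso - Fenn: 14+6+7+19 = 46
Colne - Jorvik - Garth - Fenn: 21+2+20 = 43
Colne - Arlen - Irby - Fenn: 14+22+11 = 47
Cheapest is Colne - Jorvik - Garth - Fenn at 43 mi.

43 mi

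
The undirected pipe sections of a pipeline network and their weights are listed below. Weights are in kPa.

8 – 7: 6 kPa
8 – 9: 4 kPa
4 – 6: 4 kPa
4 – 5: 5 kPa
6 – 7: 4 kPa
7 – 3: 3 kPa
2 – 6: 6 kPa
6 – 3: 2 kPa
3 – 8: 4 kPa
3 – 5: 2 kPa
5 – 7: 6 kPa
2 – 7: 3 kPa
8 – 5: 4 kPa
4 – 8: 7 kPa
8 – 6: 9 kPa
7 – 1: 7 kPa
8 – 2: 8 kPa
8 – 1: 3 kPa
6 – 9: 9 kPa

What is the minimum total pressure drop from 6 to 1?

Settle nodes by increasing distance from 6:
6: 0
3: 2  (via 6)
4: 4  (via 6)
5: 4  (via 3)
7: 4  (via 6)
2: 6  (via 6)
8: 6  (via 3)
1: 9  (via 8)
Shortest route: 6–3–8–1 = 9 kPa.

9 kPa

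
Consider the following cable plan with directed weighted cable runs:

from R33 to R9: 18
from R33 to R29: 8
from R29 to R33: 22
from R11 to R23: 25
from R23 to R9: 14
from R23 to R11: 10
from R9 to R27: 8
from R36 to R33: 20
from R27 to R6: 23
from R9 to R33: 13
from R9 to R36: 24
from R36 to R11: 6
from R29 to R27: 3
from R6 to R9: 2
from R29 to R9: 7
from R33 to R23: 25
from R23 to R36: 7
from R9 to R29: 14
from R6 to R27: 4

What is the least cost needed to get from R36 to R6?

54

Running Dijkstra from R36:
R36: 0
R11: 6  (via R36)
R33: 20  (via R36)
R29: 28  (via R33)
R27: 31  (via R29)
R23: 31  (via R11)
R9: 35  (via R29)
R6: 54  (via R27)
Shortest route: R36 → R33 → R29 → R27 → R6 = 54.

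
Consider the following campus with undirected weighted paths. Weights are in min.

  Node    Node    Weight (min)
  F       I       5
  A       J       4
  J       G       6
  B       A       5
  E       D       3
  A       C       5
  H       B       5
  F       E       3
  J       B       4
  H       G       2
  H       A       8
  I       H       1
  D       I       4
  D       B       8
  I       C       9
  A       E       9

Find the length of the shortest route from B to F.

11 min

Running Dijkstra from B:
B: 0
J: 4  (via B)
A: 5  (via B)
H: 5  (via B)
I: 6  (via H)
G: 7  (via H)
D: 8  (via B)
C: 10  (via A)
E: 11  (via D)
F: 11  (via I)
Shortest route: B–H–I–F = 11 min.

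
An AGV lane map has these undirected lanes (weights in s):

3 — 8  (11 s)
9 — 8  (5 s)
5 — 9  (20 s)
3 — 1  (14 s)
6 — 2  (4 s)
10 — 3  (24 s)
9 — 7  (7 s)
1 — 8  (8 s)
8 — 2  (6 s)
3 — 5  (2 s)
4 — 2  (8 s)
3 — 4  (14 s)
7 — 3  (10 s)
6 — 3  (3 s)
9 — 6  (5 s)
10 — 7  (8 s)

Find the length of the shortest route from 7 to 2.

16 s

Enumerating some paths:
7 - 9 - 6 - 2: 7+5+4 = 16
7 - 3 - 6 - 2: 10+3+4 = 17
7 - 9 - 8 - 2: 7+5+6 = 18
Cheapest is 7 - 9 - 6 - 2 at 16 s.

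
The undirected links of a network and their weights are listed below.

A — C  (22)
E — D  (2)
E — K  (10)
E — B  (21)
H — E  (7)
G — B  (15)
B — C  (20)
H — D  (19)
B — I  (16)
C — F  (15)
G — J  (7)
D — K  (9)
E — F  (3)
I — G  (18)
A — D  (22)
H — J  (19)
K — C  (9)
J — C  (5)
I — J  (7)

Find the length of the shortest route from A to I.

34

Shortest distances from A:
A: 0
C: 22  (via A)
D: 22  (via A)
E: 24  (via D)
F: 27  (via E)
J: 27  (via C)
H: 31  (via E)
K: 31  (via C)
G: 34  (via J)
I: 34  (via J)
Shortest route: A–C–J–I = 34.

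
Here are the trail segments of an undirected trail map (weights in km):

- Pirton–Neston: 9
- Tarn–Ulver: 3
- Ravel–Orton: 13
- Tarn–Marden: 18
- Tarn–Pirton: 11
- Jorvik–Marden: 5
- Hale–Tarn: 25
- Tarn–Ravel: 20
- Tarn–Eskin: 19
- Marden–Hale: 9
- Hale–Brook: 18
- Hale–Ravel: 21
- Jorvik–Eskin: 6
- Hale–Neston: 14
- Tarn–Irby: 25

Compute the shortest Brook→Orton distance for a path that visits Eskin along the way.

90 km

Best Brook to Eskin: Brook–Hale–Marden–Jorvik–Eskin costing 38
Best Eskin to Orton: Eskin–Tarn–Ravel–Orton costing 52
Total via Eskin: 38 + 52 = 90 km.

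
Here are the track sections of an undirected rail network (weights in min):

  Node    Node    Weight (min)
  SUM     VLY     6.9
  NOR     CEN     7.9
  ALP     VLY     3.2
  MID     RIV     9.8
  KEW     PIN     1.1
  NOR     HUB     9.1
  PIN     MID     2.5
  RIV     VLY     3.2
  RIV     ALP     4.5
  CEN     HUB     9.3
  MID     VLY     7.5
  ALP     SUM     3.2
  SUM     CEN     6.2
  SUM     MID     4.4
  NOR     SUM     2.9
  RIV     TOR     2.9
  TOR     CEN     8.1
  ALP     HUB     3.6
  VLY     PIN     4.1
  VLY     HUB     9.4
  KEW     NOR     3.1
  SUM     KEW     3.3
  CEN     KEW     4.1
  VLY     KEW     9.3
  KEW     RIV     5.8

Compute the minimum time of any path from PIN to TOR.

9.8 min

Running Dijkstra from PIN:
PIN: 0
KEW: 1.1  (via PIN)
MID: 2.5  (via PIN)
VLY: 4.1  (via PIN)
NOR: 4.2  (via KEW)
SUM: 4.4  (via KEW)
CEN: 5.2  (via KEW)
RIV: 6.9  (via KEW)
ALP: 7.3  (via VLY)
TOR: 9.8  (via RIV)
Shortest route: PIN–KEW–RIV–TOR = 9.8 min.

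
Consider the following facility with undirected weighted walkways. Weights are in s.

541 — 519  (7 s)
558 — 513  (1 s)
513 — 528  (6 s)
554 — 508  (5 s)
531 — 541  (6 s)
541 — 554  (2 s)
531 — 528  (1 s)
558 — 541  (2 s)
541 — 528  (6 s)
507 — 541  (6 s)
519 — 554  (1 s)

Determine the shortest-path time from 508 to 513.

Compare a few routes:
508–554–541–531–528–513: 5+2+6+1+6 = 20
508–554–519–541–558–513: 5+1+7+2+1 = 16
508–554–541–528–513: 5+2+6+6 = 19
508–554–541–558–513: 5+2+2+1 = 10
Cheapest is 508–554–541–558–513 at 10 s.

10 s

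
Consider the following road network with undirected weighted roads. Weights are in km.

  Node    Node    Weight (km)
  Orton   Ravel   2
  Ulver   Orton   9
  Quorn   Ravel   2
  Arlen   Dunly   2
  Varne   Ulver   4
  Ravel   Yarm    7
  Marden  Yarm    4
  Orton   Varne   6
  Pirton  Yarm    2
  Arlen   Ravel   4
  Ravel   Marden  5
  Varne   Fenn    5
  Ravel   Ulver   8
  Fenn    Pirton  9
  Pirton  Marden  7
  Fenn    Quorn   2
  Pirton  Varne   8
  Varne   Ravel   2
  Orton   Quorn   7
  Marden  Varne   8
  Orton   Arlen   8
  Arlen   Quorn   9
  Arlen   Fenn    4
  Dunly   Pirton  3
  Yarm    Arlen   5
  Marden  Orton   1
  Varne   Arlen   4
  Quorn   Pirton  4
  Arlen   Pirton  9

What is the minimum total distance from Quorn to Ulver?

8 km

Running Dijkstra from Quorn:
Quorn: 0
Ravel: 2  (via Quorn)
Fenn: 2  (via Quorn)
Pirton: 4  (via Quorn)
Orton: 4  (via Ravel)
Varne: 4  (via Ravel)
Marden: 5  (via Orton)
Yarm: 6  (via Pirton)
Arlen: 6  (via Ravel)
Dunly: 7  (via Pirton)
Ulver: 8  (via Varne)
Shortest route: Quorn → Ravel → Varne → Ulver = 8 km.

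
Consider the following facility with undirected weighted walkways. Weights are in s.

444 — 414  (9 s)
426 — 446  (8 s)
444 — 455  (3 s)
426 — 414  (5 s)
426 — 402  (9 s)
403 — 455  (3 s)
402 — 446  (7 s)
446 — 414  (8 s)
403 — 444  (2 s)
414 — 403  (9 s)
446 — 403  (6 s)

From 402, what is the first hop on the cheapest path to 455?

446

Compare a few routes:
402 → 446 → 403 → 444 → 455: 7+6+2+3 = 18
402 → 426 → 414 → 403 → 455: 9+5+9+3 = 26
402 → 426 → 414 → 444 → 455: 9+5+9+3 = 26
402 → 446 → 403 → 455: 7+6+3 = 16
Cheapest is 402 → 446 → 403 → 455 at 16 s.
So from 402 the first move is to 446.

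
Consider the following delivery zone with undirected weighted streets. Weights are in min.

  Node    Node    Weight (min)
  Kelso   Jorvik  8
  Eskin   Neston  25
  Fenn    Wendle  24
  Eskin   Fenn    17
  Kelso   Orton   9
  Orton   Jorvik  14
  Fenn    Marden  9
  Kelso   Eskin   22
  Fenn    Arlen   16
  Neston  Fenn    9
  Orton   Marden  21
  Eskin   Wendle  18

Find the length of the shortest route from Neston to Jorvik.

53 min

Shortest distances from Neston:
Neston: 0
Fenn: 9  (via Neston)
Marden: 18  (via Fenn)
Eskin: 25  (via Neston)
Arlen: 25  (via Fenn)
Wendle: 33  (via Fenn)
Orton: 39  (via Marden)
Kelso: 47  (via Eskin)
Jorvik: 53  (via Orton)
Shortest route: Neston–Fenn–Marden–Orton–Jorvik = 53 min.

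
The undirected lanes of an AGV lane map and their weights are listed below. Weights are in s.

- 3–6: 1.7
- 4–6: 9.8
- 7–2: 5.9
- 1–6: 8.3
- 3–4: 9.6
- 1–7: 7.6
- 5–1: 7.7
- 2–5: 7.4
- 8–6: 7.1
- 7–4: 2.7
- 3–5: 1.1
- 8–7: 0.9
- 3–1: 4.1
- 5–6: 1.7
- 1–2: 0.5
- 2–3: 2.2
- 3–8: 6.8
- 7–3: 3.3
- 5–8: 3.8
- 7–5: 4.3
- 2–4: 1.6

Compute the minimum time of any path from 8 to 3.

4.2 s

Shortest distances from 8:
8: 0
7: 0.9  (via 8)
4: 3.6  (via 7)
5: 3.8  (via 8)
3: 4.2  (via 7)
Shortest route: 8 → 7 → 3 = 4.2 s.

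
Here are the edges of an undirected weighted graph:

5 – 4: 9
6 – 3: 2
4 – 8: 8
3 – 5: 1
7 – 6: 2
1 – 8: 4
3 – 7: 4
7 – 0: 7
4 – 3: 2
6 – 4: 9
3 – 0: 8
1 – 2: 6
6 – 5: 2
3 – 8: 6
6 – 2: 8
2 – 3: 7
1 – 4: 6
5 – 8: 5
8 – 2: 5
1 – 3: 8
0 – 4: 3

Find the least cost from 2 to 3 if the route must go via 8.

Best 2 to 8: 2–8 costing 5
Shortest 8→3: 8–3 = 6
Total via 8: 5 + 6 = 11.

11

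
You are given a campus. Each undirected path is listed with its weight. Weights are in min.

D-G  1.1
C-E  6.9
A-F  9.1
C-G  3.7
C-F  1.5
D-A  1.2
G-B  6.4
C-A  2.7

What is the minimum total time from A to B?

Enumerating some paths:
A - F - C - G - B: 9.1+1.5+3.7+6.4 = 20.7
A - D - G - B: 1.2+1.1+6.4 = 8.7
A - C - G - B: 2.7+3.7+6.4 = 12.8
The minimum is 8.7 min via A - D - G - B.

8.7 min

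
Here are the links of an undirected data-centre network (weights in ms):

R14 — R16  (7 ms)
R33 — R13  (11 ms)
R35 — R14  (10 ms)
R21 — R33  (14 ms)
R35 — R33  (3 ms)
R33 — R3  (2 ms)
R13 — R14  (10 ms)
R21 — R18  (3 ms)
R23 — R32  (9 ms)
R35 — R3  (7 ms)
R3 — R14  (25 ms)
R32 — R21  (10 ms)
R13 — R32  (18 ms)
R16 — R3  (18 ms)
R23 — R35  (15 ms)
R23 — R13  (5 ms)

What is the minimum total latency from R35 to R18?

Settle nodes by increasing distance from R35:
R35: 0
R33: 3  (via R35)
R3: 5  (via R33)
R14: 10  (via R35)
R13: 14  (via R33)
R23: 15  (via R35)
R21: 17  (via R33)
R16: 17  (via R14)
R18: 20  (via R21)
Shortest route: R35–R33–R21–R18 = 20 ms.

20 ms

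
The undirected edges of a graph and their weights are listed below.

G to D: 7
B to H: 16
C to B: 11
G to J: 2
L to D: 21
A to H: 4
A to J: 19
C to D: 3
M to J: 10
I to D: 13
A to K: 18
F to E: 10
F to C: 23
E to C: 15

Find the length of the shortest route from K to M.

Running Dijkstra from K:
K: 0
A: 18  (via K)
H: 22  (via A)
J: 37  (via A)
B: 38  (via H)
G: 39  (via J)
D: 46  (via G)
M: 47  (via J)
Shortest route: K → A → J → M = 47.

47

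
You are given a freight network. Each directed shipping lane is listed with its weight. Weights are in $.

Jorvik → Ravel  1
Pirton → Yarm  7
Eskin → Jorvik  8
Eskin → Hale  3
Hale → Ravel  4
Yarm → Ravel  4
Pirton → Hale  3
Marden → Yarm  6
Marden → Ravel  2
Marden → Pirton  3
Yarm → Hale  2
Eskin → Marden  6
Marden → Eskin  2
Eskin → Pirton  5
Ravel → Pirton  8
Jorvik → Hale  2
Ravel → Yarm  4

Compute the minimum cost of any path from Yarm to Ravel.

Shortest distances from Yarm:
Yarm: 0
Hale: 2  (via Yarm)
Ravel: 4  (via Yarm)
Shortest route: Yarm–Ravel = $4.

$4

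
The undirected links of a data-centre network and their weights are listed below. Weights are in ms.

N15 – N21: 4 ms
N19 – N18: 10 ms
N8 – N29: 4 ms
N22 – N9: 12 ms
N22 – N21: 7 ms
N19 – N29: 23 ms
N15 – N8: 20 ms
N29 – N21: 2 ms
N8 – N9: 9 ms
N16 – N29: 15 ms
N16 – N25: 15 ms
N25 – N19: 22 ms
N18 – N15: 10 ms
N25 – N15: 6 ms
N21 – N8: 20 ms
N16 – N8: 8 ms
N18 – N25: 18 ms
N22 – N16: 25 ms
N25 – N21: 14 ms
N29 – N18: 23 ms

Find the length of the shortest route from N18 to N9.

Settle nodes by increasing distance from N18:
N18: 0
N19: 10  (via N18)
N15: 10  (via N18)
N21: 14  (via N15)
N29: 16  (via N21)
N25: 16  (via N15)
N8: 20  (via N29)
N22: 21  (via N21)
N16: 28  (via N8)
N9: 29  (via N8)
Shortest route: N18 → N15 → N21 → N29 → N8 → N9 = 29 ms.

29 ms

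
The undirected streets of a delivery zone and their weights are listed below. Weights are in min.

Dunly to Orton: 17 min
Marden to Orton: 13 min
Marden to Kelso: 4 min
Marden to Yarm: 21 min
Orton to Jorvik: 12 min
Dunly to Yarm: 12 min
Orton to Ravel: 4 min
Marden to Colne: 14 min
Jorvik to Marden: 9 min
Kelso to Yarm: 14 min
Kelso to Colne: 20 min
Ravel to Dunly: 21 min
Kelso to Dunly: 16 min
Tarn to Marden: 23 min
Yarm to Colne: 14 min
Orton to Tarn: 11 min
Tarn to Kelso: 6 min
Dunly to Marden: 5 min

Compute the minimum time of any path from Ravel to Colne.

Shortest distances from Ravel:
Ravel: 0
Orton: 4  (via Ravel)
Tarn: 15  (via Orton)
Jorvik: 16  (via Orton)
Marden: 17  (via Orton)
Kelso: 21  (via Tarn)
Dunly: 21  (via Ravel)
Colne: 31  (via Marden)
Shortest route: Ravel → Orton → Marden → Colne = 31 min.

31 min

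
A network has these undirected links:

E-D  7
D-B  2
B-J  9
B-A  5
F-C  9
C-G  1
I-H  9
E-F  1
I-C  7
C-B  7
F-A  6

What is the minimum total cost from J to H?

Settle nodes by increasing distance from J:
J: 0
B: 9  (via J)
D: 11  (via B)
A: 14  (via B)
C: 16  (via B)
G: 17  (via C)
E: 18  (via D)
F: 19  (via E)
I: 23  (via C)
H: 32  (via I)
Shortest route: J–B–C–I–H = 32.

32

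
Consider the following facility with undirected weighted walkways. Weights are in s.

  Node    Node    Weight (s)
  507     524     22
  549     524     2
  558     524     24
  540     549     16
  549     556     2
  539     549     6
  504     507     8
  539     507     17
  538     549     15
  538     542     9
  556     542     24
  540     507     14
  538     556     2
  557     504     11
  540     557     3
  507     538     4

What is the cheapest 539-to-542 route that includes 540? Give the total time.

49 s

Best 539 to 540: 539–549–540 costing 22
Shortest 540→542: 540–507–538–542 = 27
Total via 540: 22 + 27 = 49 s.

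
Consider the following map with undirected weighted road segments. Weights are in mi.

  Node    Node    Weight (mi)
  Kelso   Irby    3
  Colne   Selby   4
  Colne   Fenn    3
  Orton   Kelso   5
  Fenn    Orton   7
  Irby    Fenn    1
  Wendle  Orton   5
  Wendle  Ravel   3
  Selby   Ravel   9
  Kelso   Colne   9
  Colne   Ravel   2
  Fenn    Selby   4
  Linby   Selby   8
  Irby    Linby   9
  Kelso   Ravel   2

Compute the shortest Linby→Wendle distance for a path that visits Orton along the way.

Best Linby to Orton: Linby–Irby–Fenn–Orton costing 17
Best Orton to Wendle: Orton–Wendle costing 5
Total via Orton: 17 + 5 = 22 mi.

22 mi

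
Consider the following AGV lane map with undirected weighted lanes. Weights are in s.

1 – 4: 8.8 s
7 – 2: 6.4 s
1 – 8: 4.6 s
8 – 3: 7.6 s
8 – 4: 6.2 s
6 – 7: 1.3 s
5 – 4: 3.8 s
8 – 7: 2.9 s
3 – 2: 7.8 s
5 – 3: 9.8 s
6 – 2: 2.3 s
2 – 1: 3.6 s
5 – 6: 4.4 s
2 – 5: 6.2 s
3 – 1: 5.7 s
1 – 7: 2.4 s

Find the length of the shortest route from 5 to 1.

Compare a few routes:
5–2–1: 6.2+3.6 = 9.8
5–6–2–1: 4.4+2.3+3.6 = 10.3
5–6–7–1: 4.4+1.3+2.4 = 8.1
The minimum is 8.1 s via 5–6–7–1.

8.1 s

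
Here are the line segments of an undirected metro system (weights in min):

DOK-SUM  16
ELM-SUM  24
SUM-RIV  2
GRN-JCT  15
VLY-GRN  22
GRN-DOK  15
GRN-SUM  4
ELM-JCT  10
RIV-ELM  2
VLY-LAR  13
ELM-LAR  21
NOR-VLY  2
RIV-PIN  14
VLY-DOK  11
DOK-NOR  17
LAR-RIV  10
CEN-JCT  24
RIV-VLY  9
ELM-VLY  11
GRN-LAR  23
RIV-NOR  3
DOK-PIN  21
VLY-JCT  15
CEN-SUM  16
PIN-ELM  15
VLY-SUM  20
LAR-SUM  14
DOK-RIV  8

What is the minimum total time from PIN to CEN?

32 min

Shortest distances from PIN:
PIN: 0
RIV: 14  (via PIN)
ELM: 15  (via PIN)
SUM: 16  (via RIV)
NOR: 17  (via RIV)
VLY: 19  (via NOR)
GRN: 20  (via SUM)
DOK: 21  (via PIN)
LAR: 24  (via RIV)
JCT: 25  (via ELM)
CEN: 32  (via SUM)
Shortest route: PIN–RIV–SUM–CEN = 32 min.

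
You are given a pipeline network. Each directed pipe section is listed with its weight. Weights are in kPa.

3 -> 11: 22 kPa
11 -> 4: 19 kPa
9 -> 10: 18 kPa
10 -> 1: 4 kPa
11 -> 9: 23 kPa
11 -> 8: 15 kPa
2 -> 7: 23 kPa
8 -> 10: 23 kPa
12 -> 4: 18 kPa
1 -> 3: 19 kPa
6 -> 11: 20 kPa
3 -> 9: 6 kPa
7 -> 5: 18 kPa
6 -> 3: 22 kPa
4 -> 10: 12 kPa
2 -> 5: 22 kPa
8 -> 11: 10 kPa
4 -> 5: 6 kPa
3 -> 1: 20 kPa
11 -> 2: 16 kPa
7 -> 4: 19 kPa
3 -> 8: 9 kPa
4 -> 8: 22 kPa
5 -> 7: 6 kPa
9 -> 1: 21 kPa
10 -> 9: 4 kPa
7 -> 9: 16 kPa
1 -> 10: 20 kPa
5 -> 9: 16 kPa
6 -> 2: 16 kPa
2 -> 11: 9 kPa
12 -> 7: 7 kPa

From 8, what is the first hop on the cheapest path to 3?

Compare a few routes:
8 - 10 - 1 - 3: 23+4+19 = 46
8 - 11 - 4 - 10 - 1 - 3: 10+19+12+4+19 = 64
The minimum is 46 kPa via 8 - 10 - 1 - 3.
So from 8 the first move is to 10.

10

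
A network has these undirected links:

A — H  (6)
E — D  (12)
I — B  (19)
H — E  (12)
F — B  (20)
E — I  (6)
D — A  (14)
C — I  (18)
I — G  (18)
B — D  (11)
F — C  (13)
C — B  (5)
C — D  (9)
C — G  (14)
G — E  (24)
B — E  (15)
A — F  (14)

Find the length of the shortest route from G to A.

37

Enumerating some paths:
G–C–F–A: 14+13+14 = 41
G–E–H–A: 24+12+6 = 42
G–I–E–H–A: 18+6+12+6 = 42
G–C–D–A: 14+9+14 = 37
Cheapest is G–C–D–A at 37.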